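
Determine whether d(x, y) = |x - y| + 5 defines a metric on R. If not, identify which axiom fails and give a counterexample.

No. d fails identity of indiscernibles (specifically d(x,x) = 0): d(5, 5) = |5 - 5| + 5 = 0 + 5 = 5 ≠ 0.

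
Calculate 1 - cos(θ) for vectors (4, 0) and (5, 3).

With u = (4, 0), v = (5, 3):
u·v = 4·5 + 0·3 = 20 + 0 = 20.
|u| = √(4² + 0²) = √16, |v| = √(5² + 3²) = √34, so |u||v| = √(16·34) = √544.
cos θ = (u·v)/(|u||v|) = 20/√544 ≈ 0.8575
Cosine distance = 1 - cos θ ≈ 1 - 0.8575 = 0.1425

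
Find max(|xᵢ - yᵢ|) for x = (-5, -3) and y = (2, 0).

max(|x_i - y_i|) = max(|-5 - 2|, |-3 - 0|) = max(7, 3) = 7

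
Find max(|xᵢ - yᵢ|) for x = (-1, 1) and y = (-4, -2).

max(|x_i - y_i|) = max(|-1 - (-4)|, |1 - (-2)|) = max(3, 3) = 3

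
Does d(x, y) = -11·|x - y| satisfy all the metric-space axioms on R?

No. With c = -11 < 0, d fails non-negativity: d(2, 11) = -11·|2 - 11| = -11·9 = -99 < 0.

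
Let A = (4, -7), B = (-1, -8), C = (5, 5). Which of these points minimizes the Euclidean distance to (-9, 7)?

Distances: d(A) ≈ 19.105, d(B) = 17, d(C) ≈ 14.1421. Nearest: C = (5, 5) with distance 14.1421.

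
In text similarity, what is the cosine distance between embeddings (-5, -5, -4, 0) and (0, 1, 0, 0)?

With u = (-5, -5, -4, 0), v = (0, 1, 0, 0):
u·v = (-5)·0 + (-5)·1 + (-4)·0 + 0·0 = 0 + (-5) + 0 + 0 = -5.
|u| = √((-5)² + (-5)² + (-4)² + 0²) = √66, |v| = √(0² + 1² + 0² + 0²) = √1, so |u||v| = √(66·1) = √66.
cos θ = (u·v)/(|u||v|) = -5/√66 ≈ -0.6155
Cosine distance = 1 - cos θ ≈ 1 - (-0.6155) = 1.6155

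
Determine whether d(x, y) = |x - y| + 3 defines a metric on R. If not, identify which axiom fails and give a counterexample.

No. d fails identity of indiscernibles (specifically d(x,x) = 0): d(-3, -3) = |-3 - (-3)| + 3 = 0 + 3 = 3 ≠ 0.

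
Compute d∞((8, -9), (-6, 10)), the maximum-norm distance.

max(|x_i - y_i|) = max(|8 - (-6)|, |-9 - 10|) = max(14, 19) = 19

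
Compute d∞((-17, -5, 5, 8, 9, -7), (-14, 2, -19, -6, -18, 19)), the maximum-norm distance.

max(|x_i - y_i|) = max(|-17 - (-14)|, |-5 - 2|, |5 - (-19)|, |8 - (-6)|, |9 - (-18)|, |-7 - 19|) = max(3, 7, 24, 14, 27, 26) = 27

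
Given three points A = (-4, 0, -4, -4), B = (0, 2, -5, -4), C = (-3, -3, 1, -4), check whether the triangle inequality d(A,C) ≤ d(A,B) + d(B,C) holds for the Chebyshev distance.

d(A,B) = max(4, 2, 1, 0) = 4, d(B,C) = max(3, 5, 6, 0) = 6, d(A,C) = max(1, 3, 5, 0) = 5.
d(A,C) = 5 ≤ 4 + 6 = 10. Triangle inequality is satisfied.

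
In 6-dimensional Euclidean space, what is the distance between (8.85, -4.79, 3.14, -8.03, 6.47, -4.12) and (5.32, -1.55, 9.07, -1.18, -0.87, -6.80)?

√(Σ(x_i - y_i)²) = √((8.85 - 5.32)² + (-4.79 - (-1.55))² + (3.14 - 9.07)² + (-8.03 - (-1.18))² + (6.47 - (-0.87))² + (-4.12 - (-6.8))²)
= √(3.53² + (-3.24)² + (-5.93)² + (-6.85)² + 7.34² + 2.68²) = √(12.4609 + 10.4976 + 35.1649 + 46.9225 + 53.8756 + 7.1824) = √166.1039 ≈ 12.8881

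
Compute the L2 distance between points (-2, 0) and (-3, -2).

(Σ|x_i - y_i|^2)^(1/2) = (|-2 - (-3)|^2 + |0 - (-2)|^2)^(1/2)
= (1^2 + 2^2)^(1/2) = (1 + 4)^(1/2) = (5)^(1/2) ≈ 2.2361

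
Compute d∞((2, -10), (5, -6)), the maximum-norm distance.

max(|x_i - y_i|) = max(|2 - 5|, |-10 - (-6)|) = max(3, 4) = 4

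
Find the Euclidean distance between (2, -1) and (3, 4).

√(Σ(x_i - y_i)²) = √((2 - 3)² + (-1 - 4)²)
= √((-1)² + (-5)²) = √(1 + 25) = √26 ≈ 5.099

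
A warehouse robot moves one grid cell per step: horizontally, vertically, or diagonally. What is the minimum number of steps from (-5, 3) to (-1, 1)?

max(|x_i - y_i|) = max(|-5 - (-1)|, |3 - 1|) = max(4, 2) = 4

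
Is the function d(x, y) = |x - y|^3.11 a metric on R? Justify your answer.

No. d(x,y) = |x-y|^3.11 fails the triangle inequality since p = 3.11 > 1. Counterexample: x = 2, y = 11, z = 12. d(x,z) = |2 - 12|^3.11 = 10^3.11 ≈ 1288.2496, but d(x,y) + d(y,z) = 9^3.11 + 1^3.11 ≈ 928.3125 + 1 = 929.3125. Since 1288.2496 > 929.3125, the triangle inequality is violated.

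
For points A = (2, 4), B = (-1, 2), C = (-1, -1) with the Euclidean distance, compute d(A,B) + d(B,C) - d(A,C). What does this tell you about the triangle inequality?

d(A,B) = √(3² + 2²) = √13 ≈ 3.6056, d(B,C) = √(0² + 3²) = √9 = 3, d(A,C) = √(3² + 5²) = √34 ≈ 5.831.
d(A,B) + d(B,C) - d(A,C) = 3.6056 + 3 - 5.831 = 6.6056 - 5.831 = 0.7746 (to 4 decimal places). This is ≥ 0, so the triangle inequality holds for these points.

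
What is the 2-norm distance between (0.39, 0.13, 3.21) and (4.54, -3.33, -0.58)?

(Σ|x_i - y_i|^2)^(1/2) = (|0.39 - 4.54|^2 + |0.13 - (-3.33)|^2 + |3.21 - (-0.58)|^2)^(1/2)
= (4.15^2 + 3.46^2 + 3.79^2)^(1/2) = (17.2225 + 11.9716 + 14.3641)^(1/2) = (43.5582)^(1/2) ≈ 6.5999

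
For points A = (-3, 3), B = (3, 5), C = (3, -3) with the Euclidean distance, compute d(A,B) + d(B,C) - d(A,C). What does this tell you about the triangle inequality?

d(A,B) = √(6² + 2²) = √40 ≈ 6.3246, d(B,C) = √(0² + 8²) = √64 = 8, d(A,C) = √(6² + 6²) = √72 ≈ 8.4853.
d(A,B) + d(B,C) - d(A,C) = 6.3246 + 8 - 8.4853 = 14.3246 - 8.4853 = 5.8393 (to 4 decimal places). This is ≥ 0, so the triangle inequality holds for these points.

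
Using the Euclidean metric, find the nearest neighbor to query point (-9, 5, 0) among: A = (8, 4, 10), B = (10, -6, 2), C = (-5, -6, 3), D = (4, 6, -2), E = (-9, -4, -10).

Distances: d(A) ≈ 19.7484, d(B) ≈ 22.0454, d(C) ≈ 12.083, d(D) ≈ 13.1909, d(E) ≈ 13.4536. Nearest: C = (-5, -6, 3) with distance 12.083.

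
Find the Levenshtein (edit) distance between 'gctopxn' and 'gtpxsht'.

Let D[i][j] be the edit distance between the first i characters of 'gctopxn' and the first j characters of 'gtpxsht', with D[i][0] = i, D[0][j] = j, and D[i][j] = D[i-1][j-1] if the characters match, else 1 + min(D[i-1][j], D[i][j-1], D[i-1][j-1]). Filling the table (rows: prefixes of 'gctopxn', columns: prefixes of 'gtpxsht'):
     ε  g  t  p  x  s  h  t
  ε  0  1  2  3  4  5  6  7
  g  1  0  1  2  3  4  5  6
  c  2  1  1  2  3  4  5  6
  t  3  2  1  2  3  4  5  5
  o  4  3  2  2  3  4  5  6
  p  5  4  3  2  3  4  5  6
  x  6  5  4  3  2  3  4  5
  n  7  6  5  4  3  3  4  5
The bottom-right entry gives D[7][7] = 5, so no sequence of fewer than 5 edits works. Backtracking through the table gives one optimal edit sequence (5 edits):
  gctopxn → gtopxn (del c @2)
  gtopxn → gtpxn (del o @3)
  gtpxn → gtpxsn (ins s @5)
  gtpxsn → gtpxshn (ins h @6)
  gtpxshn → gtpxsht (sub n→t @7)
Edit distance = 5.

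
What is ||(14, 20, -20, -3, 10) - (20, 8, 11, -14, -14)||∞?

max(|x_i - y_i|) = max(|14 - 20|, |20 - 8|, |-20 - 11|, |-3 - (-14)|, |10 - (-14)|) = max(6, 12, 31, 11, 24) = 31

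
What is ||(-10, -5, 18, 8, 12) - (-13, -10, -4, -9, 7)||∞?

max(|x_i - y_i|) = max(|-10 - (-13)|, |-5 - (-10)|, |18 - (-4)|, |8 - (-9)|, |12 - 7|) = max(3, 5, 22, 17, 5) = 22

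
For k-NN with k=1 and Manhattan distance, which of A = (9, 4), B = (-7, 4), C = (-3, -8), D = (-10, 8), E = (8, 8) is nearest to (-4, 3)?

Distances: d(A) = 14, d(B) = 4, d(C) = 12, d(D) = 11, d(E) = 17. Nearest: B = (-7, 4) with distance 4.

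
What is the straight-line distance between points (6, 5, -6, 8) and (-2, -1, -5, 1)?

√(Σ(x_i - y_i)²) = √((6 - (-2))² + (5 - (-1))² + (-6 - (-5))² + (8 - 1)²)
= √(8² + 6² + (-1)² + 7²) = √(64 + 36 + 1 + 49) = √150 ≈ 12.2474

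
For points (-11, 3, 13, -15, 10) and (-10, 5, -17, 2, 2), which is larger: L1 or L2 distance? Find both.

L1 = |-11 - (-10)| + |3 - 5| + |13 - (-17)| + |-15 - 2| + |10 - 2| = 1 + 2 + 30 + 17 + 8 = 58
L2 = √(1² + 2² + 30² + 17² + 8²) = √1258 ≈ 35.4683
L1 ≥ L2 always (equality iff movement is along one axis); L1 > L2 here.
Ratio L1/L2 = 58/√1258 ≈ 1.6353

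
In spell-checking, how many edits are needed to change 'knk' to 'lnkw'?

Let D[i][j] be the edit distance between the first i characters of 'knk' and the first j characters of 'lnkw', with D[i][0] = i, D[0][j] = j, and D[i][j] = D[i-1][j-1] if the characters match, else 1 + min(D[i-1][j], D[i][j-1], D[i-1][j-1]). Filling the table (rows: prefixes of 'knk', columns: prefixes of 'lnkw'):
     ε  l  n  k  w
  ε  0  1  2  3  4
  k  1  1  2  2  3
  n  2  2  1  2  3
  k  3  3  2  1  2
The bottom-right entry gives D[3][4] = 2, so no sequence of fewer than 2 edits works. Backtracking through the table gives one optimal edit sequence (2 edits):
  knk → lnk (sub k→l @1)
  lnk → lnkw (ins w @4)
Edit distance = 2.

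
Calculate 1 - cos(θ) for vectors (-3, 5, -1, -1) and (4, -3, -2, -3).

With u = (-3, 5, -1, -1), v = (4, -3, -2, -3):
u·v = (-3)·4 + 5·(-3) + (-1)·(-2) + (-1)·(-3) = (-12) + (-15) + 2 + 3 = -22.
|u| = √((-3)² + 5² + (-1)² + (-1)²) = √36, |v| = √(4² + (-3)² + (-2)² + (-3)²) = √38, so |u||v| = √(36·38) = √1368.
cos θ = (u·v)/(|u||v|) = -22/√1368 ≈ -0.5948
Cosine distance = 1 - cos θ ≈ 1 - (-0.5948) = 1.5948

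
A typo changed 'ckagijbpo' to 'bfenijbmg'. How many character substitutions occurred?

Differing positions: 1, 2, 3, 4, 8, 9. Hamming distance = 6.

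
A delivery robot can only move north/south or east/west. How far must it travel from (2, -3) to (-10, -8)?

Σ|x_i - y_i| = |2 - (-10)| + |-3 - (-8)| = 12 + 5 = 17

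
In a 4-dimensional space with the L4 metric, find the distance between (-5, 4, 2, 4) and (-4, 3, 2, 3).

(Σ|x_i - y_i|^4)^(1/4) = (|-5 - (-4)|^4 + |4 - 3|^4 + |2 - 2|^4 + |4 - 3|^4)^(1/4)
= (1^4 + 1^4 + 0^4 + 1^4)^(1/4) = (1 + 1 + 0 + 1)^(1/4) = (3)^(1/4) ≈ 1.3161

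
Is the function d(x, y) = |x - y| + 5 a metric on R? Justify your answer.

No. d fails identity of indiscernibles (specifically d(x,x) = 0): d(8, 8) = |8 - 8| + 5 = 0 + 5 = 5 ≠ 0.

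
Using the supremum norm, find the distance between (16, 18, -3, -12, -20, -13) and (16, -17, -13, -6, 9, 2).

max(|x_i - y_i|) = max(|16 - 16|, |18 - (-17)|, |-3 - (-13)|, |-12 - (-6)|, |-20 - 9|, |-13 - 2|) = max(0, 35, 10, 6, 29, 15) = 35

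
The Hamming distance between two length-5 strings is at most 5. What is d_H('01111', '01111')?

Differing positions: none. Hamming distance = 0. The maximum possible Hamming distance for length-5 strings is 5, so d_H/5 = 0/5 = 0.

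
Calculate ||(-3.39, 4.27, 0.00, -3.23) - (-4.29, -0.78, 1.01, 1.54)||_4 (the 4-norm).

(Σ|x_i - y_i|^4)^(1/4) = (|-3.39 - (-4.29)|^4 + |4.27 - (-0.78)|^4 + |0 - 1.01|^4 + |-3.23 - 1.54|^4)^(1/4)
= (0.9^4 + 5.05^4 + 1.01^4 + 4.77^4)^(1/4) ≈ (0.6561 + 650.3775 + 1.0406 + 517.6945)^(1/4) = (1169.7687)^(1/4) ≈ 5.8482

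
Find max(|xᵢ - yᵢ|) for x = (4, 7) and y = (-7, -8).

max(|x_i - y_i|) = max(|4 - (-7)|, |7 - (-8)|) = max(11, 15) = 15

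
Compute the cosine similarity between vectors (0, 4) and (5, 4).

With u = (0, 4), v = (5, 4):
u·v = 0·5 + 4·4 = 0 + 16 = 16.
|u| = √(0² + 4²) = √16, |v| = √(5² + 4²) = √41, so |u||v| = √(16·41) = √656.
cos θ = (u·v)/(|u||v|) = 16/√656 ≈ 0.6247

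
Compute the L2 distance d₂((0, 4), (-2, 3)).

√(Σ(x_i - y_i)²) = √((0 - (-2))² + (4 - 3)²)
= √(2² + 1²) = √(4 + 1) = √5 ≈ 2.2361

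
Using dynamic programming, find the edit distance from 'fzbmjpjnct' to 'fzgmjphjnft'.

Let D[i][j] be the edit distance between the first i characters of 'fzbmjpjnct' and the first j characters of 'fzgmjphjnft', with D[i][0] = i, D[0][j] = j, and D[i][j] = D[i-1][j-1] if the characters match, else 1 + min(D[i-1][j], D[i][j-1], D[i-1][j-1]). Filling the table (rows: prefixes of 'fzbmjpjnct', columns: prefixes of 'fzgmjphjnft'):
     ε  f  z  g  m  j  p  h  j  n  f  t
  ε  0  1  2  3  4  5  6  7  8  9 10 11
  f  1  0  1  2  3  4  5  6  7  8  9 10
  z  2  1  0  1  2  3  4  5  6  7  8  9
  b  3  2  1  1  2  3  4  5  6  7  8  9
  m  4  3  2  2  1  2  3  4  5  6  7  8
  j  5  4  3  3  2  1  2  3  4  5  6  7
  p  6  5  4  4  3  2  1  2  3  4  5  6
  j  7  6  5  5  4  3  2  2  2  3  4  5
  n  8  7  6  6  5  4  3  3  3  2  3  4
  c  9  8  7  7  6  5  4  4  4  3  3  4
  t 10  9  8  8  7  6  5  5  5  4  4  3
The bottom-right entry gives D[10][11] = 3, so no sequence of fewer than 3 edits works. Backtracking through the table gives one optimal edit sequence (3 edits):
  fzbmjpjnct → fzgmjpjnct (sub b→g @3)
  fzgmjpjnct → fzgmjphjnct (ins h @7)
  fzgmjphjnct → fzgmjphjnft (sub c→f @10)
Edit distance = 3.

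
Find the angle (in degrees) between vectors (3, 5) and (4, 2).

With u = (3, 5), v = (4, 2):
u·v = 3·4 + 5·2 = 12 + 10 = 22.
|u| = √(3² + 5²) = √34, |v| = √(4² + 2²) = √20, so |u||v| = √(34·20) = √680.
cos θ = (u·v)/(|u||v|) = 22/√680 ≈ 0.843661
θ = arccos(0.843661) ≈ 32.47°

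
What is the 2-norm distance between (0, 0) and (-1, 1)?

(Σ|x_i - y_i|^2)^(1/2) = (|0 - (-1)|^2 + |0 - 1|^2)^(1/2)
= (1^2 + 1^2)^(1/2) = (1 + 1)^(1/2) = (2)^(1/2) ≈ 1.4142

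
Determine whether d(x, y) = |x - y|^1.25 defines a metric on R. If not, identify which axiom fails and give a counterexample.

No. d(x,y) = |x-y|^1.25 fails the triangle inequality since p = 1.25 > 1. Counterexample: x = -4, y = -1, z = 2. d(x,z) = |-4 - 2|^1.25 = 6^1.25 ≈ 9.3905, but d(x,y) + d(y,z) = 3^1.25 + 3^1.25 ≈ 3.9482 + 3.9482 = 7.8964. Since 9.3905 > 7.8964, the triangle inequality is violated.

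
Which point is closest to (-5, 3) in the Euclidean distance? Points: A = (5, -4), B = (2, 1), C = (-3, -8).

Distances: d(A) ≈ 12.2066, d(B) ≈ 7.2801, d(C) ≈ 11.1803. Nearest: B = (2, 1) with distance 7.2801.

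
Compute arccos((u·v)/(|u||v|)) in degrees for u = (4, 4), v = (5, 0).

With u = (4, 4), v = (5, 0):
u·v = 4·5 + 4·0 = 20 + 0 = 20.
|u| = √(4² + 4²) = √32, |v| = √(5² + 0²) = √25, so |u||v| = √(32·25) = √800.
cos θ = (u·v)/(|u||v|) = 20/√800 ≈ 0.707107
θ = arccos(0.707107) ≈ 45°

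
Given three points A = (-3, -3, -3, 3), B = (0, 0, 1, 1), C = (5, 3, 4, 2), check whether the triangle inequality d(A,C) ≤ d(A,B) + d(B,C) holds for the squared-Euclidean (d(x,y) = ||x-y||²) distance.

d(A,B) = 3² + 3² + 4² + 2² = 38, d(B,C) = 5² + 3² + 3² + 1² = 44, d(A,C) = 8² + 6² + 7² + 1² = 150.
d(A,C) = 150 > 38 + 44 = 82. Triangle inequality is VIOLATED. (Squared-Euclidean is not a metric — this is a counterexample.)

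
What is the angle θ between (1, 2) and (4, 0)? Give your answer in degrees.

With u = (1, 2), v = (4, 0):
u·v = 1·4 + 2·0 = 4 + 0 = 4.
|u| = √(1² + 2²) = √5, |v| = √(4² + 0²) = √16, so |u||v| = √(5·16) = √80.
cos θ = (u·v)/(|u||v|) = 4/√80 ≈ 0.447214
θ = arccos(0.447214) ≈ 63.43°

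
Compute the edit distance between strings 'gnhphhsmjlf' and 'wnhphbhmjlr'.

Let D[i][j] be the edit distance between the first i characters of 'gnhphhsmjlf' and the first j characters of 'wnhphbhmjlr', with D[i][0] = i, D[0][j] = j, and D[i][j] = D[i-1][j-1] if the characters match, else 1 + min(D[i-1][j], D[i][j-1], D[i-1][j-1]). Filling the table (rows: prefixes of 'gnhphhsmjlf', columns: prefixes of 'wnhphbhmjlr'):
     ε  w  n  h  p  h  b  h  m  j  l  r
  ε  0  1  2  3  4  5  6  7  8  9 10 11
  g  1  1  2  3  4  5  6  7  8  9 10 11
  n  2  2  1  2  3  4  5  6  7  8  9 10
  h  3  3  2  1  2  3  4  5  6  7  8  9
  p  4  4  3  2  1  2  3  4  5  6  7  8
  h  5  5  4  3  2  1  2  3  4  5  6  7
  h  6  6  5  4  3  2  2  2  3  4  5  6
  s  7  7  6  5  4  3  3  3  3  4  5  6
  m  8  8  7  6  5  4  4  4  3  4  5  6
  j  9  9  8  7  6  5  5  5  4  3  4  5
  l 10 10  9  8  7  6  6  6  5  4  3  4
  f 11 11 10  9  8  7  7  7  6  5  4  4
The bottom-right entry gives D[11][11] = 4, so no sequence of fewer than 4 edits works. Backtracking through the table gives one optimal edit sequence (4 edits):
  gnhphhsmjlf → wnhphhsmjlf (sub g→w @1)
  wnhphhsmjlf → wnhphbsmjlf (sub h→b @6)
  wnhphbsmjlf → wnhphbhmjlf (sub s→h @7)
  wnhphbhmjlf → wnhphbhmjlr (sub f→r @11)
Edit distance = 4.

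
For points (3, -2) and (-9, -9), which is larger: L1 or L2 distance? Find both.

L1 = |3 - (-9)| + |-2 - (-9)| = 12 + 7 = 19
L2 = √(12² + 7²) = √193 ≈ 13.8924
L1 ≥ L2 always (equality iff movement is along one axis); L1 > L2 here.
Ratio L1/L2 = 19/√193 ≈ 1.3676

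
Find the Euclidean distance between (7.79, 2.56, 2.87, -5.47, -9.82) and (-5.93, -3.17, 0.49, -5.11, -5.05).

√(Σ(x_i - y_i)²) = √((7.79 - (-5.93))² + (2.56 - (-3.17))² + (2.87 - 0.49)² + (-5.47 - (-5.11))² + (-9.82 - (-5.05))²)
= √(13.72² + 5.73² + 2.38² + (-0.36)² + (-4.77)²) = √(188.2384 + 32.8329 + 5.6644 + 0.1296 + 22.7529) = √249.6182 ≈ 15.7993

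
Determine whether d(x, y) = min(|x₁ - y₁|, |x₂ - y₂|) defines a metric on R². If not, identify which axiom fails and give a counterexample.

No. d fails identity of indiscernibles: take x = (-2, 0) and y = (-2, 1). Then d(x,y) = min(|-2 - (-2)|, |0 - 1|) = min(0, 1) = 0, yet x ≠ y.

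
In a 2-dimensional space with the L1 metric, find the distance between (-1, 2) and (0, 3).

Σ|x_i - y_i| = |-1 - 0| + |2 - 3| = 1 + 1 = 2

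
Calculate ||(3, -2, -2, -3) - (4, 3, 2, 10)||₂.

√(Σ(x_i - y_i)²) = √((3 - 4)² + (-2 - 3)² + (-2 - 2)² + (-3 - 10)²)
= √((-1)² + (-5)² + (-4)² + (-13)²) = √(1 + 25 + 16 + 169) = √211 ≈ 14.5258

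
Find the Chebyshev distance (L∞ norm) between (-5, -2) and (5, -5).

max(|x_i - y_i|) = max(|-5 - 5|, |-2 - (-5)|) = max(10, 3) = 10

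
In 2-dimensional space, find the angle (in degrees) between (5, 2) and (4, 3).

With u = (5, 2), v = (4, 3):
u·v = 5·4 + 2·3 = 20 + 6 = 26.
|u| = √(5² + 2²) = √29, |v| = √(4² + 3²) = √25, so |u||v| = √(29·25) = √725.
cos θ = (u·v)/(|u||v|) = 26/√725 ≈ 0.965616
θ = arccos(0.965616) ≈ 15.07°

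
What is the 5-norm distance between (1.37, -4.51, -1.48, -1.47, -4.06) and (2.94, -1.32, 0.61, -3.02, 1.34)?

(Σ|x_i - y_i|^5)^(1/5) = (|1.37 - 2.94|^5 + |-4.51 - (-1.32)|^5 + |-1.48 - 0.61|^5 + |-1.47 - (-3.02)|^5 + |-4.06 - 1.34|^5)^(1/5)
= (1.57^5 + 3.19^5 + 2.09^5 + 1.55^5 + 5.4^5)^(1/5) ≈ (9.5389 + 330.3341 + 39.8778 + 8.9466 + 4591.6502)^(1/5) = (4980.3476)^(1/5) ≈ 5.4885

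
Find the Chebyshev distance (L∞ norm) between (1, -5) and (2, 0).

max(|x_i - y_i|) = max(|1 - 2|, |-5 - 0|) = max(1, 5) = 5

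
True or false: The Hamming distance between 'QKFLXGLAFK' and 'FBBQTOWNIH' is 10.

Differing positions: 1, 2, 3, 4, 5, 6, 7, 8, 9, 10. Hamming distance = 10, so the claim is true.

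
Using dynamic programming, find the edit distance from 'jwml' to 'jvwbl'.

Let D[i][j] be the edit distance between the first i characters of 'jwml' and the first j characters of 'jvwbl', with D[i][0] = i, D[0][j] = j, and D[i][j] = D[i-1][j-1] if the characters match, else 1 + min(D[i-1][j], D[i][j-1], D[i-1][j-1]). Filling the table (rows: prefixes of 'jwml', columns: prefixes of 'jvwbl'):
     ε  j  v  w  b  l
  ε  0  1  2  3  4  5
  j  1  0  1  2  3  4
  w  2  1  1  1  2  3
  m  3  2  2  2  2  3
  l  4  3  3  3  3  2
The bottom-right entry gives D[4][5] = 2, so no sequence of fewer than 2 edits works. Backtracking through the table gives one optimal edit sequence (2 edits):
  jwml → jvwml (ins v @2)
  jvwml → jvwbl (sub m→b @4)
Edit distance = 2.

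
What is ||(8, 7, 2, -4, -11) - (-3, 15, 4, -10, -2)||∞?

max(|x_i - y_i|) = max(|8 - (-3)|, |7 - 15|, |2 - 4|, |-4 - (-10)|, |-11 - (-2)|) = max(11, 8, 2, 6, 9) = 11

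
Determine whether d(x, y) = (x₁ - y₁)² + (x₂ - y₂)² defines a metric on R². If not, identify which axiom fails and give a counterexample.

No. The squared Euclidean distance fails the triangle inequality. Counterexample: x = (0, 0), y = (1, 1), z = (2, 2). d(x,z) = 2² + 2² = 8, but d(x,y) + d(y,z) = (1² + 1²) + (1² + 1²) = 2 + 2 = 4. Since 8 > 4, the triangle inequality is violated. (Note: √d, the ordinary Euclidean distance, IS a metric.)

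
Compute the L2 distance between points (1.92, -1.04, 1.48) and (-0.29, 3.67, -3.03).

(Σ|x_i - y_i|^2)^(1/2) = (|1.92 - (-0.29)|^2 + |-1.04 - 3.67|^2 + |1.48 - (-3.03)|^2)^(1/2)
= (2.21^2 + 4.71^2 + 4.51^2)^(1/2) = (4.8841 + 22.1841 + 20.3401)^(1/2) = (47.4083)^(1/2) ≈ 6.8854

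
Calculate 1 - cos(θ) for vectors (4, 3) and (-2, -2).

With u = (4, 3), v = (-2, -2):
u·v = 4·(-2) + 3·(-2) = (-8) + (-6) = -14.
|u| = √(4² + 3²) = √25, |v| = √((-2)² + (-2)²) = √8, so |u||v| = √(25·8) = √200.
cos θ = (u·v)/(|u||v|) = -14/√200 ≈ -0.9899
Cosine distance = 1 - cos θ ≈ 1 - (-0.9899) = 1.9899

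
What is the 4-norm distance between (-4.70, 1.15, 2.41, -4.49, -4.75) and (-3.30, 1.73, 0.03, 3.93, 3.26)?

(Σ|x_i - y_i|^4)^(1/4) = (|-4.7 - (-3.3)|^4 + |1.15 - 1.73|^4 + |2.41 - 0.03|^4 + |-4.49 - 3.93|^4 + |-4.75 - 3.26|^4)^(1/4)
= (1.4^4 + 0.58^4 + 2.38^4 + 8.42^4 + 8.01^4)^(1/4) ≈ (3.8416 + 0.1132 + 32.0854 + 5026.2995 + 4116.5184)^(1/4) = (9178.8581)^(1/4) ≈ 9.7881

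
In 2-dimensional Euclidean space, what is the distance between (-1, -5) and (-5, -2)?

√(Σ(x_i - y_i)²) = √((-1 - (-5))² + (-5 - (-2))²)
= √(4² + (-3)²) = √(16 + 9) = √25 = 5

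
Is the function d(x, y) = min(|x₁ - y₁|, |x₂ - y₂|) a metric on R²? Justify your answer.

No. d fails identity of indiscernibles: take x = (-3, 0) and y = (-3, 7). Then d(x,y) = min(|-3 - (-3)|, |0 - 7|) = min(0, 7) = 0, yet x ≠ y.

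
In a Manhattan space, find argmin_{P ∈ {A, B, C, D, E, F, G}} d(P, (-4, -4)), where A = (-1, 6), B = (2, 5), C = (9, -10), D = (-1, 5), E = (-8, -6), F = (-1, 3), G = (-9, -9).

Distances: d(A) = 13, d(B) = 15, d(C) = 19, d(D) = 12, d(E) = 6, d(F) = 10, d(G) = 10. Nearest: E = (-8, -6) with distance 6.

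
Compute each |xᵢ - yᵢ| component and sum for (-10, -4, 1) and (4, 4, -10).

Σ|x_i - y_i| = |-10 - 4| + |-4 - 4| + |1 - (-10)| = 14 + 8 + 11 = 33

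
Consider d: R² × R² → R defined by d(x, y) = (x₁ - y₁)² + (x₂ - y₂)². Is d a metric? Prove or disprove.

No. The squared Euclidean distance fails the triangle inequality. Counterexample: x = (0, 0), y = (3, 3), z = (6, 6). d(x,z) = 6² + 6² = 72, but d(x,y) + d(y,z) = (3² + 3²) + (3² + 3²) = 18 + 18 = 36. Since 72 > 36, the triangle inequality is violated. (Note: √d, the ordinary Euclidean distance, IS a metric.)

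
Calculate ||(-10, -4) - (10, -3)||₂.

√(Σ(x_i - y_i)²) = √((-10 - 10)² + (-4 - (-3))²)
= √((-20)² + (-1)²) = √(400 + 1) = √401 ≈ 20.025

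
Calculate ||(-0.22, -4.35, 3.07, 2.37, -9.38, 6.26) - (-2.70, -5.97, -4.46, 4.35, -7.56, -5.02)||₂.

√(Σ(x_i - y_i)²) = √((-0.22 - (-2.7))² + (-4.35 - (-5.97))² + (3.07 - (-4.46))² + (2.37 - 4.35)² + (-9.38 - (-7.56))² + (6.26 - (-5.02))²)
= √(2.48² + 1.62² + 7.53² + (-1.98)² + (-1.82)² + 11.28²) = √(6.1504 + 2.6244 + 56.7009 + 3.9204 + 3.3124 + 127.2384) = √199.9469 ≈ 14.1403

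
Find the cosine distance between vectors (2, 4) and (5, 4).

With u = (2, 4), v = (5, 4):
u·v = 2·5 + 4·4 = 10 + 16 = 26.
|u| = √(2² + 4²) = √20, |v| = √(5² + 4²) = √41, so |u||v| = √(20·41) = √820.
cos θ = (u·v)/(|u||v|) = 26/√820 ≈ 0.908
Cosine distance = 1 - cos θ ≈ 1 - 0.908 = 0.092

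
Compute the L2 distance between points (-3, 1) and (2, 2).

(Σ|x_i - y_i|^2)^(1/2) = (|-3 - 2|^2 + |1 - 2|^2)^(1/2)
= (5^2 + 1^2)^(1/2) = (25 + 1)^(1/2) = (26)^(1/2) ≈ 5.099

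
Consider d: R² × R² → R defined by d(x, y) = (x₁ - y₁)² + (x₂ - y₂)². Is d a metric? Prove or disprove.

No. The squared Euclidean distance fails the triangle inequality. Counterexample: x = (0, 0), y = (1, 2), z = (2, 4). d(x,z) = 2² + 4² = 20, but d(x,y) + d(y,z) = (1² + 2²) + (1² + 2²) = 5 + 5 = 10. Since 20 > 10, the triangle inequality is violated. (Note: √d, the ordinary Euclidean distance, IS a metric.)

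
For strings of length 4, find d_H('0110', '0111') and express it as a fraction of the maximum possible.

Differing positions: 4. Hamming distance = 1. The maximum possible Hamming distance for length-4 strings is 4, so d_H/4 = 1/4 = 0.25.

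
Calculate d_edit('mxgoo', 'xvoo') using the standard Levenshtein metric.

Let D[i][j] be the edit distance between the first i characters of 'mxgoo' and the first j characters of 'xvoo', with D[i][0] = i, D[0][j] = j, and D[i][j] = D[i-1][j-1] if the characters match, else 1 + min(D[i-1][j], D[i][j-1], D[i-1][j-1]). Filling the table (rows: prefixes of 'mxgoo', columns: prefixes of 'xvoo'):
     ε  x  v  o  o
  ε  0  1  2  3  4
  m  1  1  2  3  4
  x  2  1  2  3  4
  g  3  2  2  3  4
  o  4  3  3  2  3
  o  5  4  4  3  2
The bottom-right entry gives D[5][4] = 2, so no sequence of fewer than 2 edits works. Backtracking through the table gives one optimal edit sequence (2 edits):
  mxgoo → xgoo (del m @1)
  xgoo → xvoo (sub g→v @2)
Edit distance = 2.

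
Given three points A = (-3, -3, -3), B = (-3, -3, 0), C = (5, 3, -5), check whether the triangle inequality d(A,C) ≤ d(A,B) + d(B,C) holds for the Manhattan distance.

d(A,B) = 0 + 0 + 3 = 3, d(B,C) = 8 + 6 + 5 = 19, d(A,C) = 8 + 6 + 2 = 16.
d(A,C) = 16 ≤ 3 + 19 = 22. Triangle inequality is satisfied.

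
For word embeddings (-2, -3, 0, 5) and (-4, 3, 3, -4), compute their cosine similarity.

With u = (-2, -3, 0, 5), v = (-4, 3, 3, -4):
u·v = (-2)·(-4) + (-3)·3 + 0·3 + 5·(-4) = 8 + (-9) + 0 + (-20) = -21.
|u| = √((-2)² + (-3)² + 0² + 5²) = √38, |v| = √((-4)² + 3² + 3² + (-4)²) = √50, so |u||v| = √(38·50) = √1900.
cos θ = (u·v)/(|u||v|) = -21/√1900 ≈ -0.4818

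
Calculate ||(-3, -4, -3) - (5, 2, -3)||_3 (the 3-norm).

(Σ|x_i - y_i|^3)^(1/3) = (|-3 - 5|^3 + |-4 - 2|^3 + |-3 - (-3)|^3)^(1/3)
= (8^3 + 6^3 + 0^3)^(1/3) = (512 + 216 + 0)^(1/3) = (728)^(1/3) ≈ 8.9959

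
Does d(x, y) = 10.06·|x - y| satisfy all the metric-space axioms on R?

Yes. Since |x - y| is a metric on R and 10.06 > 0, the positive scalar multiple 10.06·|x - y| is also a metric: scaling by a positive constant preserves non-negativity, identity (d=0 ⟺ |x-y|=0 ⟺ x=y), symmetry, and the triangle inequality.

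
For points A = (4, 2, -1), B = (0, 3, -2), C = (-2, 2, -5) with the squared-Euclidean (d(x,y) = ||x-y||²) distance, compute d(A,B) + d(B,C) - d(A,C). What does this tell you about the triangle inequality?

d(A,B) = 4² + 1² + 1² = 18, d(B,C) = 2² + 1² + 3² = 14, d(A,C) = 6² + 0² + 4² = 52.
d(A,B) + d(B,C) - d(A,C) = 18 + 14 - 52 = 32 - 52 = -20. This is < 0, so the triangle inequality FAILS for these points (squared-Euclidean is not a metric).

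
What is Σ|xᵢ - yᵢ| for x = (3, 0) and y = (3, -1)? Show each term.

Σ|x_i - y_i| = |3 - 3| + |0 - (-1)| = 0 + 1 = 1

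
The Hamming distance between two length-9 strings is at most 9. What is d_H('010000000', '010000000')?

Differing positions: none. Hamming distance = 0. The maximum possible Hamming distance for length-9 strings is 9, so d_H/9 = 0/9 = 0.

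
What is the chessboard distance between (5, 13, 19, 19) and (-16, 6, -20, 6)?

max(|x_i - y_i|) = max(|5 - (-16)|, |13 - 6|, |19 - (-20)|, |19 - 6|) = max(21, 7, 39, 13) = 39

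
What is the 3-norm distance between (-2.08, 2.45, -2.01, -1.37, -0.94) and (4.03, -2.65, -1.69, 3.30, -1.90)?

(Σ|x_i - y_i|^3)^(1/3) = (|-2.08 - 4.03|^3 + |2.45 - (-2.65)|^3 + |-2.01 - (-1.69)|^3 + |-1.37 - 3.3|^3 + |-0.94 - (-1.9)|^3)^(1/3)
= (6.11^3 + 5.1^3 + 0.32^3 + 4.67^3 + 0.96^3)^(1/3) ≈ (228.0991 + 132.651 + 0.0328 + 101.8476 + 0.8847)^(1/3) = (463.5152)^(1/3) ≈ 7.7391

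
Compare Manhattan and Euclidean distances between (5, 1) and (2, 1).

L1 = |5 - 2| + |1 - 1| = 3 + 0 = 3
L2 = √(3² + 0²) = √9 = 3
L1 ≥ L2 always (equality iff movement is along one axis); L1 = L2 here (movement is along a single axis).
Ratio L1/L2 = 3/3 = 1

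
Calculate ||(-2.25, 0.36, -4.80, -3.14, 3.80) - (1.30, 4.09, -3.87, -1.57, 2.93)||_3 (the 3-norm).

(Σ|x_i - y_i|^3)^(1/3) = (|-2.25 - 1.3|^3 + |0.36 - 4.09|^3 + |-4.8 - (-3.87)|^3 + |-3.14 - (-1.57)|^3 + |3.8 - 2.93|^3)^(1/3)
= (3.55^3 + 3.73^3 + 0.93^3 + 1.57^3 + 0.87^3)^(1/3) ≈ (44.7389 + 51.8951 + 0.8044 + 3.8699 + 0.6585)^(1/3) = (101.9668)^(1/3) ≈ 4.6718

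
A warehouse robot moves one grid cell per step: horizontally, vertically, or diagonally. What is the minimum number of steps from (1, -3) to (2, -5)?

max(|x_i - y_i|) = max(|1 - 2|, |-3 - (-5)|) = max(1, 2) = 2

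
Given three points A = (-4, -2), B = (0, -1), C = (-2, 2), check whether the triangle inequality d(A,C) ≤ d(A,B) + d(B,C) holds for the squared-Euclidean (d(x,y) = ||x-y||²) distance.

d(A,B) = 4² + 1² = 17, d(B,C) = 2² + 3² = 13, d(A,C) = 2² + 4² = 20.
d(A,C) = 20 ≤ 17 + 13 = 30. Triangle inequality is satisfied.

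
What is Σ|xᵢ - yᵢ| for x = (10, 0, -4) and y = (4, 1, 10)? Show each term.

Σ|x_i - y_i| = |10 - 4| + |0 - 1| + |-4 - 10| = 6 + 1 + 14 = 21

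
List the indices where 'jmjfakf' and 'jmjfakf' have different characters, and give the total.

Differing positions: none. Hamming distance = 0.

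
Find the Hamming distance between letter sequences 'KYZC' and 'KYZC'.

Differing positions: none. Hamming distance = 0.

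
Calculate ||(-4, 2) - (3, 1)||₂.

√(Σ(x_i - y_i)²) = √((-4 - 3)² + (2 - 1)²)
= √((-7)² + 1²) = √(49 + 1) = √50 ≈ 7.0711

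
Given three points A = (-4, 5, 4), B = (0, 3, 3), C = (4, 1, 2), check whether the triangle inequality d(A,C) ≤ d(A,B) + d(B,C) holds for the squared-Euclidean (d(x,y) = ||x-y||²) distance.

d(A,B) = 4² + 2² + 1² = 21, d(B,C) = 4² + 2² + 1² = 21, d(A,C) = 8² + 4² + 2² = 84.
d(A,C) = 84 > 21 + 21 = 42. Triangle inequality is VIOLATED. (Squared-Euclidean is not a metric — this is a counterexample.)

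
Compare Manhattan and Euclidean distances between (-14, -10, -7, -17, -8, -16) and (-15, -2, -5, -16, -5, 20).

L1 = |-14 - (-15)| + |-10 - (-2)| + |-7 - (-5)| + |-17 - (-16)| + |-8 - (-5)| + |-16 - 20| = 1 + 8 + 2 + 1 + 3 + 36 = 51
L2 = √(1² + 8² + 2² + 1² + 3² + 36²) = √1375 ≈ 37.081
L1 ≥ L2 always (equality iff movement is along one axis); L1 > L2 here.
Ratio L1/L2 = 51/√1375 ≈ 1.3754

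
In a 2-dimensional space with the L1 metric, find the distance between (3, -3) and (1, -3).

Σ|x_i - y_i| = |3 - 1| + |-3 - (-3)| = 2 + 0 = 2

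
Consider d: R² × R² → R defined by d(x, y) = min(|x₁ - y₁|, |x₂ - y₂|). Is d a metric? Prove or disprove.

No. d fails identity of indiscernibles: take x = (-5, 0) and y = (-5, 6). Then d(x,y) = min(|-5 - (-5)|, |0 - 6|) = min(0, 6) = 0, yet x ≠ y.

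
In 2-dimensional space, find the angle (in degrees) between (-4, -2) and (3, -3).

With u = (-4, -2), v = (3, -3):
u·v = (-4)·3 + (-2)·(-3) = (-12) + 6 = -6.
|u| = √((-4)² + (-2)²) = √20, |v| = √(3² + (-3)²) = √18, so |u||v| = √(20·18) = √360.
cos θ = (u·v)/(|u||v|) = -6/√360 ≈ -0.316228
θ = arccos(-0.316228) ≈ 108.43°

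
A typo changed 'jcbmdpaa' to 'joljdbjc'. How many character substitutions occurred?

Differing positions: 2, 3, 4, 6, 7, 8. Hamming distance = 6.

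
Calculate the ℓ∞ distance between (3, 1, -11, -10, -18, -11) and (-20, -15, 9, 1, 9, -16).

max(|x_i - y_i|) = max(|3 - (-20)|, |1 - (-15)|, |-11 - 9|, |-10 - 1|, |-18 - 9|, |-11 - (-16)|) = max(23, 16, 20, 11, 27, 5) = 27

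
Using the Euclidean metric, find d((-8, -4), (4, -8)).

√(Σ(x_i - y_i)²) = √((-8 - 4)² + (-4 - (-8))²)
= √((-12)² + 4²) = √(144 + 16) = √160 ≈ 12.6491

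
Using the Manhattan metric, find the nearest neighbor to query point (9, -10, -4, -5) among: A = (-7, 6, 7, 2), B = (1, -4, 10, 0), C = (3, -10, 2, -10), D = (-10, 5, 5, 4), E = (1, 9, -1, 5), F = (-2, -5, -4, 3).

Distances: d(A) = 50, d(B) = 33, d(C) = 17, d(D) = 52, d(E) = 40, d(F) = 24. Nearest: C = (3, -10, 2, -10) with distance 17.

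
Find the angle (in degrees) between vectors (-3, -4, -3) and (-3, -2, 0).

With u = (-3, -4, -3), v = (-3, -2, 0):
u·v = (-3)·(-3) + (-4)·(-2) + (-3)·0 = 9 + 8 + 0 = 17.
|u| = √((-3)² + (-4)² + (-3)²) = √34, |v| = √((-3)² + (-2)² + 0²) = √13, so |u||v| = √(34·13) = √442.
cos θ = (u·v)/(|u||v|) = 17/√442 ≈ 0.808608
θ = arccos(0.808608) ≈ 36.04°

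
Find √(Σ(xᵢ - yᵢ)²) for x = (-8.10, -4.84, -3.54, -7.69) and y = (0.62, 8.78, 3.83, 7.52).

√(Σ(x_i - y_i)²) = √((-8.1 - 0.62)² + (-4.84 - 8.78)² + (-3.54 - 3.83)² + (-7.69 - 7.52)²)
= √((-8.72)² + (-13.62)² + (-7.37)² + (-15.21)²) = √(76.0384 + 185.5044 + 54.3169 + 231.3441) = √547.2038 ≈ 23.3924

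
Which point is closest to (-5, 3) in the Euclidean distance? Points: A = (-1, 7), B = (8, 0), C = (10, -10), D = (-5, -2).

Distances: d(A) ≈ 5.6569, d(B) ≈ 13.3417, d(C) ≈ 19.8494, d(D) = 5. Nearest: D = (-5, -2) with distance 5.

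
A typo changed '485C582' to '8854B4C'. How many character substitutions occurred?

Differing positions: 1, 4, 5, 6, 7. Hamming distance = 5.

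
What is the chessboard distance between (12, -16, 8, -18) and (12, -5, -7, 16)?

max(|x_i - y_i|) = max(|12 - 12|, |-16 - (-5)|, |8 - (-7)|, |-18 - 16|) = max(0, 11, 15, 34) = 34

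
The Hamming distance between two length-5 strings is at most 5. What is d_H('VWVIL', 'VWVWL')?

Differing positions: 4. Hamming distance = 1. The maximum possible Hamming distance for length-5 strings is 5, so d_H/5 = 1/5 = 0.2.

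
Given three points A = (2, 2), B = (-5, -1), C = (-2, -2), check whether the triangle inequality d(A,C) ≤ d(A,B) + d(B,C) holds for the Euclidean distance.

d(A,B) = √(7² + 3²) = √58 ≈ 7.6158, d(B,C) = √(3² + 1²) = √10 ≈ 3.1623, d(A,C) = √(4² + 4²) = √32 ≈ 5.6569.
d(A,C) ≈ 5.6569 ≤ 7.6158 + 3.1623 = 10.7781. Triangle inequality is satisfied.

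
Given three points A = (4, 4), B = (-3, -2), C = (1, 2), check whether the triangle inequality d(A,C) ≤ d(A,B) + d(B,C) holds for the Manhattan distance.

d(A,B) = 7 + 6 = 13, d(B,C) = 4 + 4 = 8, d(A,C) = 3 + 2 = 5.
d(A,C) = 5 ≤ 13 + 8 = 21. Triangle inequality is satisfied.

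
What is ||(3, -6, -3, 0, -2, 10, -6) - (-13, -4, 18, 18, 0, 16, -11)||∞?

max(|x_i - y_i|) = max(|3 - (-13)|, |-6 - (-4)|, |-3 - 18|, |0 - 18|, |-2 - 0|, |10 - 16|, |-6 - (-11)|) = max(16, 2, 21, 18, 2, 6, 5) = 21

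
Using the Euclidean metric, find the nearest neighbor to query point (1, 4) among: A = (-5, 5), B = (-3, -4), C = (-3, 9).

Distances: d(A) ≈ 6.0828, d(B) ≈ 8.9443, d(C) ≈ 6.4031. Nearest: A = (-5, 5) with distance 6.0828.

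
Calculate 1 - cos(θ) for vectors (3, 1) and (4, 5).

With u = (3, 1), v = (4, 5):
u·v = 3·4 + 1·5 = 12 + 5 = 17.
|u| = √(3² + 1²) = √10, |v| = √(4² + 5²) = √41, so |u||v| = √(10·41) = √410.
cos θ = (u·v)/(|u||v|) = 17/√410 ≈ 0.8396
Cosine distance = 1 - cos θ ≈ 1 - 0.8396 = 0.1604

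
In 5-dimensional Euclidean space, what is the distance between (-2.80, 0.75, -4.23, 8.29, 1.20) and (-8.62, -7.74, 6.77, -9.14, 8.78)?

√(Σ(x_i - y_i)²) = √((-2.8 - (-8.62))² + (0.75 - (-7.74))² + (-4.23 - 6.77)² + (8.29 - (-9.14))² + (1.2 - 8.78)²)
= √(5.82² + 8.49² + (-11)² + 17.43² + (-7.58)²) = √(33.8724 + 72.0801 + 121 + 303.8049 + 57.4564) = √588.2138 ≈ 24.2531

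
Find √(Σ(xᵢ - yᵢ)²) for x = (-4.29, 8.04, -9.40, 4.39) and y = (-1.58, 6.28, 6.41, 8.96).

√(Σ(x_i - y_i)²) = √((-4.29 - (-1.58))² + (8.04 - 6.28)² + (-9.4 - 6.41)² + (4.39 - 8.96)²)
= √((-2.71)² + 1.76² + (-15.81)² + (-4.57)²) = √(7.3441 + 3.0976 + 249.9561 + 20.8849) = √281.2827 ≈ 16.7715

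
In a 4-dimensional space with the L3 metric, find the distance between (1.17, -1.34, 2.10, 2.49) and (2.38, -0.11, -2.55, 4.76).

(Σ|x_i - y_i|^3)^(1/3) = (|1.17 - 2.38|^3 + |-1.34 - (-0.11)|^3 + |2.1 - (-2.55)|^3 + |2.49 - 4.76|^3)^(1/3)
= (1.21^3 + 1.23^3 + 4.65^3 + 2.27^3)^(1/3) ≈ (1.7716 + 1.8609 + 100.5446 + 11.6971)^(1/3) = (115.8742)^(1/3) ≈ 4.8752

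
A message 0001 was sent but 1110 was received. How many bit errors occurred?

Differing positions: 1, 2, 3, 4. Hamming distance = 4.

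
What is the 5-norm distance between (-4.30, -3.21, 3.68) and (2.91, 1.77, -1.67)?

(Σ|x_i - y_i|^5)^(1/5) = (|-4.3 - 2.91|^5 + |-3.21 - 1.77|^5 + |3.68 - (-1.67)|^5)^(1/5)
= (7.21^5 + 4.98^5 + 5.35^5)^(1/5) ≈ (19483.9194 + 3062.998 + 4382.9742)^(1/5) = (26929.8916)^(1/5) ≈ 7.6921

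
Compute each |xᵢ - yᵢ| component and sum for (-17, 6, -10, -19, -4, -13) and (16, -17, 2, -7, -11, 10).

Σ|x_i - y_i| = |-17 - 16| + |6 - (-17)| + |-10 - 2| + |-19 - (-7)| + |-4 - (-11)| + |-13 - 10| = 33 + 23 + 12 + 12 + 7 + 23 = 110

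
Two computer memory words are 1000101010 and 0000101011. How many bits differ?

Differing positions: 1, 10. Hamming distance = 2.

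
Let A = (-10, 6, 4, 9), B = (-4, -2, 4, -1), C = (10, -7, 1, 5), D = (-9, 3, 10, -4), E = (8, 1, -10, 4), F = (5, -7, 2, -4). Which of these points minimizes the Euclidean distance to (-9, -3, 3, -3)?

Distances: d(A) ≈ 15.0665, d(B) ≈ 5.5678, d(C) ≈ 21.095, d(D) ≈ 9.2736, d(E) ≈ 22.8692, d(F) ≈ 14.6287. Nearest: B = (-4, -2, 4, -1) with distance 5.5678.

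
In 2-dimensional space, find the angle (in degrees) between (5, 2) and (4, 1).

With u = (5, 2), v = (4, 1):
u·v = 5·4 + 2·1 = 20 + 2 = 22.
|u| = √(5² + 2²) = √29, |v| = √(4² + 1²) = √17, so |u||v| = √(29·17) = √493.
cos θ = (u·v)/(|u||v|) = 22/√493 ≈ 0.99083
θ = arccos(0.99083) ≈ 7.77°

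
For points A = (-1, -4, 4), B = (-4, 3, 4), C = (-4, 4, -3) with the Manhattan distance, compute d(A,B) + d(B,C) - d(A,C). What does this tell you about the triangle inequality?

d(A,B) = 3 + 7 + 0 = 10, d(B,C) = 0 + 1 + 7 = 8, d(A,C) = 3 + 8 + 7 = 18.
d(A,B) + d(B,C) - d(A,C) = 10 + 8 - 18 = 18 - 18 = 0. This is ≥ 0, so the triangle inequality holds for these points.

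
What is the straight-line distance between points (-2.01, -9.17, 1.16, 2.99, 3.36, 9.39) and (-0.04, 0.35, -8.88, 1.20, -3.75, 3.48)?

√(Σ(x_i - y_i)²) = √((-2.01 - (-0.04))² + (-9.17 - 0.35)² + (1.16 - (-8.88))² + (2.99 - 1.2)² + (3.36 - (-3.75))² + (9.39 - 3.48)²)
= √((-1.97)² + (-9.52)² + 10.04² + 1.79² + 7.11² + 5.91²) = √(3.8809 + 90.6304 + 100.8016 + 3.2041 + 50.5521 + 34.9281) = √283.9972 ≈ 16.8522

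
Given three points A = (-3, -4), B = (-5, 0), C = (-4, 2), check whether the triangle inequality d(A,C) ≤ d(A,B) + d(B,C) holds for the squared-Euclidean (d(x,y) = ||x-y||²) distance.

d(A,B) = 2² + 4² = 20, d(B,C) = 1² + 2² = 5, d(A,C) = 1² + 6² = 37.
d(A,C) = 37 > 20 + 5 = 25. Triangle inequality is VIOLATED. (Squared-Euclidean is not a metric — this is a counterexample.)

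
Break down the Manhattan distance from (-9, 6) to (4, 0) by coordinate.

Σ|x_i - y_i| = |-9 - 4| + |6 - 0| = 13 + 6 = 19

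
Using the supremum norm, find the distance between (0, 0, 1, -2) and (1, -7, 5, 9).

max(|x_i - y_i|) = max(|0 - 1|, |0 - (-7)|, |1 - 5|, |-2 - 9|) = max(1, 7, 4, 11) = 11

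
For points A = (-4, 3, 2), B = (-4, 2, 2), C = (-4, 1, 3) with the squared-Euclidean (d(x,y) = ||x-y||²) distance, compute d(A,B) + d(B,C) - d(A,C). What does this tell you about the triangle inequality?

d(A,B) = 0² + 1² + 0² = 1, d(B,C) = 0² + 1² + 1² = 2, d(A,C) = 0² + 2² + 1² = 5.
d(A,B) + d(B,C) - d(A,C) = 1 + 2 - 5 = 3 - 5 = -2. This is < 0, so the triangle inequality FAILS for these points (squared-Euclidean is not a metric).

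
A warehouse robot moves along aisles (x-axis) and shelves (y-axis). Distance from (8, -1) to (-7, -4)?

Σ|x_i - y_i| = |8 - (-7)| + |-1 - (-4)| = 15 + 3 = 18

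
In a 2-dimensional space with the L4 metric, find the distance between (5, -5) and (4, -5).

(Σ|x_i - y_i|^4)^(1/4) = (|5 - 4|^4 + |-5 - (-5)|^4)^(1/4)
= (1^4 + 0^4)^(1/4) = (1 + 0)^(1/4) = (1)^(1/4) = 1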